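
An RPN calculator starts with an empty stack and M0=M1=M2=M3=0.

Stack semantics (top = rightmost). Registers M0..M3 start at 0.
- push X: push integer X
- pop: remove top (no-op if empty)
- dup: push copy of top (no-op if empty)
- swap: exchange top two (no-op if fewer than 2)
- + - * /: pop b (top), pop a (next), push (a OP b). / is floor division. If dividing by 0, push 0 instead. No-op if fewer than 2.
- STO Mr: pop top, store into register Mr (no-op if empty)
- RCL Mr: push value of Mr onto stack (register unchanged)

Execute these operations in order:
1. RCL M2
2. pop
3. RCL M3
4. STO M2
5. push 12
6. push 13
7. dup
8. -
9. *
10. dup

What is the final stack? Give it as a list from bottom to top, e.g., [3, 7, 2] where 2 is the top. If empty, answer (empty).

Answer: [0, 0]

Derivation:
After op 1 (RCL M2): stack=[0] mem=[0,0,0,0]
After op 2 (pop): stack=[empty] mem=[0,0,0,0]
After op 3 (RCL M3): stack=[0] mem=[0,0,0,0]
After op 4 (STO M2): stack=[empty] mem=[0,0,0,0]
After op 5 (push 12): stack=[12] mem=[0,0,0,0]
After op 6 (push 13): stack=[12,13] mem=[0,0,0,0]
After op 7 (dup): stack=[12,13,13] mem=[0,0,0,0]
After op 8 (-): stack=[12,0] mem=[0,0,0,0]
After op 9 (*): stack=[0] mem=[0,0,0,0]
After op 10 (dup): stack=[0,0] mem=[0,0,0,0]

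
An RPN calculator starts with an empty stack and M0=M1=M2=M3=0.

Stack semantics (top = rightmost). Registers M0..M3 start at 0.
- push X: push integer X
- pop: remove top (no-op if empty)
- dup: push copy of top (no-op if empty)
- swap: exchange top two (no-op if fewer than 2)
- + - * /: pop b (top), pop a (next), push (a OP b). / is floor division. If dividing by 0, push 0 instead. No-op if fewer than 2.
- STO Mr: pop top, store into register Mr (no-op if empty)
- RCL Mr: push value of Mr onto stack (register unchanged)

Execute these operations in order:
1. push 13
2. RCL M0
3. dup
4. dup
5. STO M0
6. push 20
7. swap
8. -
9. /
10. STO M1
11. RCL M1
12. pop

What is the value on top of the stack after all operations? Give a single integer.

After op 1 (push 13): stack=[13] mem=[0,0,0,0]
After op 2 (RCL M0): stack=[13,0] mem=[0,0,0,0]
After op 3 (dup): stack=[13,0,0] mem=[0,0,0,0]
After op 4 (dup): stack=[13,0,0,0] mem=[0,0,0,0]
After op 5 (STO M0): stack=[13,0,0] mem=[0,0,0,0]
After op 6 (push 20): stack=[13,0,0,20] mem=[0,0,0,0]
After op 7 (swap): stack=[13,0,20,0] mem=[0,0,0,0]
After op 8 (-): stack=[13,0,20] mem=[0,0,0,0]
After op 9 (/): stack=[13,0] mem=[0,0,0,0]
After op 10 (STO M1): stack=[13] mem=[0,0,0,0]
After op 11 (RCL M1): stack=[13,0] mem=[0,0,0,0]
After op 12 (pop): stack=[13] mem=[0,0,0,0]

Answer: 13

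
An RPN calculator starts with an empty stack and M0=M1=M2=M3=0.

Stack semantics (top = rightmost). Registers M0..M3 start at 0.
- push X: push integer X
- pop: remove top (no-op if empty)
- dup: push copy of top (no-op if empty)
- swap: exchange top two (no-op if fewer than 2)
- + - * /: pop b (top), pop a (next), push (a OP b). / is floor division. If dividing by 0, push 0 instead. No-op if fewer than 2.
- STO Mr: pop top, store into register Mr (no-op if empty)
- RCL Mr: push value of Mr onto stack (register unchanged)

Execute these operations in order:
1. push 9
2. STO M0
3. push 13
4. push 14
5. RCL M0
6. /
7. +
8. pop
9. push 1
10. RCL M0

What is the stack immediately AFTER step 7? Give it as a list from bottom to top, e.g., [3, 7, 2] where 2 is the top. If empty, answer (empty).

After op 1 (push 9): stack=[9] mem=[0,0,0,0]
After op 2 (STO M0): stack=[empty] mem=[9,0,0,0]
After op 3 (push 13): stack=[13] mem=[9,0,0,0]
After op 4 (push 14): stack=[13,14] mem=[9,0,0,0]
After op 5 (RCL M0): stack=[13,14,9] mem=[9,0,0,0]
After op 6 (/): stack=[13,1] mem=[9,0,0,0]
After op 7 (+): stack=[14] mem=[9,0,0,0]

[14]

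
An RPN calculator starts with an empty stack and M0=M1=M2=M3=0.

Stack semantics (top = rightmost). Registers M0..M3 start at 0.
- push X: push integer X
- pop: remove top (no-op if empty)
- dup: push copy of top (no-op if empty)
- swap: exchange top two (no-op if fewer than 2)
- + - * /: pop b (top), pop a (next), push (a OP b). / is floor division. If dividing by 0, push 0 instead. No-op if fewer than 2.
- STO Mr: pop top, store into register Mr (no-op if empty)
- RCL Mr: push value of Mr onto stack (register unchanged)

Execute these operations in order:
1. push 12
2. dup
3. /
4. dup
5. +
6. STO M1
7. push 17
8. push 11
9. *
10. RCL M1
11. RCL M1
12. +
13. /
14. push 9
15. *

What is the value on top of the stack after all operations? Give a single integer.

Answer: 414

Derivation:
After op 1 (push 12): stack=[12] mem=[0,0,0,0]
After op 2 (dup): stack=[12,12] mem=[0,0,0,0]
After op 3 (/): stack=[1] mem=[0,0,0,0]
After op 4 (dup): stack=[1,1] mem=[0,0,0,0]
After op 5 (+): stack=[2] mem=[0,0,0,0]
After op 6 (STO M1): stack=[empty] mem=[0,2,0,0]
After op 7 (push 17): stack=[17] mem=[0,2,0,0]
After op 8 (push 11): stack=[17,11] mem=[0,2,0,0]
After op 9 (*): stack=[187] mem=[0,2,0,0]
After op 10 (RCL M1): stack=[187,2] mem=[0,2,0,0]
After op 11 (RCL M1): stack=[187,2,2] mem=[0,2,0,0]
After op 12 (+): stack=[187,4] mem=[0,2,0,0]
After op 13 (/): stack=[46] mem=[0,2,0,0]
After op 14 (push 9): stack=[46,9] mem=[0,2,0,0]
After op 15 (*): stack=[414] mem=[0,2,0,0]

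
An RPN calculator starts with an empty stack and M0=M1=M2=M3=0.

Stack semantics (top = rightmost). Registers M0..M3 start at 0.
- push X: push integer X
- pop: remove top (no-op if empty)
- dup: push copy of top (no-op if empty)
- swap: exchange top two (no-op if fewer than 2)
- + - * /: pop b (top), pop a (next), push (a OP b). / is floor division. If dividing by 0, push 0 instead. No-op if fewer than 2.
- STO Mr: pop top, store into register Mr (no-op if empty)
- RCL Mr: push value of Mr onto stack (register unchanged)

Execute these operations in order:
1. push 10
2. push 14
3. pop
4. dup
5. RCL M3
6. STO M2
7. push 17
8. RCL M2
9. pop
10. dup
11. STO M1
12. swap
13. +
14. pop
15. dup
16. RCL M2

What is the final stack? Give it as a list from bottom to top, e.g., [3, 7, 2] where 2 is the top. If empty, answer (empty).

After op 1 (push 10): stack=[10] mem=[0,0,0,0]
After op 2 (push 14): stack=[10,14] mem=[0,0,0,0]
After op 3 (pop): stack=[10] mem=[0,0,0,0]
After op 4 (dup): stack=[10,10] mem=[0,0,0,0]
After op 5 (RCL M3): stack=[10,10,0] mem=[0,0,0,0]
After op 6 (STO M2): stack=[10,10] mem=[0,0,0,0]
After op 7 (push 17): stack=[10,10,17] mem=[0,0,0,0]
After op 8 (RCL M2): stack=[10,10,17,0] mem=[0,0,0,0]
After op 9 (pop): stack=[10,10,17] mem=[0,0,0,0]
After op 10 (dup): stack=[10,10,17,17] mem=[0,0,0,0]
After op 11 (STO M1): stack=[10,10,17] mem=[0,17,0,0]
After op 12 (swap): stack=[10,17,10] mem=[0,17,0,0]
After op 13 (+): stack=[10,27] mem=[0,17,0,0]
After op 14 (pop): stack=[10] mem=[0,17,0,0]
After op 15 (dup): stack=[10,10] mem=[0,17,0,0]
After op 16 (RCL M2): stack=[10,10,0] mem=[0,17,0,0]

Answer: [10, 10, 0]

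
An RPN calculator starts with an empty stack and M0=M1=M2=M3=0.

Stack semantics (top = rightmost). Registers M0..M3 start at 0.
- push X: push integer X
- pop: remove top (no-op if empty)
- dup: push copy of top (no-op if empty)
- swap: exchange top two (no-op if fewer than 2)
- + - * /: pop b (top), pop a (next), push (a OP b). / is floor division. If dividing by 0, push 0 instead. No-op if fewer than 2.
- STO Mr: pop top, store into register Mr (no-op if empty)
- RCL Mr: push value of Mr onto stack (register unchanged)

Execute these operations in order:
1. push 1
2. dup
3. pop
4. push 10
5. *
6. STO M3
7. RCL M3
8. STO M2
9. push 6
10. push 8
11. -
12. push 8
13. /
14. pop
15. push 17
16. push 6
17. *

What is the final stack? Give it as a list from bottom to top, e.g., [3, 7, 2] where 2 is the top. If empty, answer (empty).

Answer: [102]

Derivation:
After op 1 (push 1): stack=[1] mem=[0,0,0,0]
After op 2 (dup): stack=[1,1] mem=[0,0,0,0]
After op 3 (pop): stack=[1] mem=[0,0,0,0]
After op 4 (push 10): stack=[1,10] mem=[0,0,0,0]
After op 5 (*): stack=[10] mem=[0,0,0,0]
After op 6 (STO M3): stack=[empty] mem=[0,0,0,10]
After op 7 (RCL M3): stack=[10] mem=[0,0,0,10]
After op 8 (STO M2): stack=[empty] mem=[0,0,10,10]
After op 9 (push 6): stack=[6] mem=[0,0,10,10]
After op 10 (push 8): stack=[6,8] mem=[0,0,10,10]
After op 11 (-): stack=[-2] mem=[0,0,10,10]
After op 12 (push 8): stack=[-2,8] mem=[0,0,10,10]
After op 13 (/): stack=[-1] mem=[0,0,10,10]
After op 14 (pop): stack=[empty] mem=[0,0,10,10]
After op 15 (push 17): stack=[17] mem=[0,0,10,10]
After op 16 (push 6): stack=[17,6] mem=[0,0,10,10]
After op 17 (*): stack=[102] mem=[0,0,10,10]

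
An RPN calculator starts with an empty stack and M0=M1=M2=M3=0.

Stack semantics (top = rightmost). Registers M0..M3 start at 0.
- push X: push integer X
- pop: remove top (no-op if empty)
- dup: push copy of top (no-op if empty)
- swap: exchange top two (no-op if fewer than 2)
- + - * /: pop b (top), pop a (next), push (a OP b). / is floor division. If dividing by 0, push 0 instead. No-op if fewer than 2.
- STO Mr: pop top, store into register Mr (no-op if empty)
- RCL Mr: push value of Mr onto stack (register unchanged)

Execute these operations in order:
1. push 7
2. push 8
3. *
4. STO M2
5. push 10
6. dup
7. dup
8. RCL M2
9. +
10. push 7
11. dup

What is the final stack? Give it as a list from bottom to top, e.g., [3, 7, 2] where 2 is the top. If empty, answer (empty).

Answer: [10, 10, 66, 7, 7]

Derivation:
After op 1 (push 7): stack=[7] mem=[0,0,0,0]
After op 2 (push 8): stack=[7,8] mem=[0,0,0,0]
After op 3 (*): stack=[56] mem=[0,0,0,0]
After op 4 (STO M2): stack=[empty] mem=[0,0,56,0]
After op 5 (push 10): stack=[10] mem=[0,0,56,0]
After op 6 (dup): stack=[10,10] mem=[0,0,56,0]
After op 7 (dup): stack=[10,10,10] mem=[0,0,56,0]
After op 8 (RCL M2): stack=[10,10,10,56] mem=[0,0,56,0]
After op 9 (+): stack=[10,10,66] mem=[0,0,56,0]
After op 10 (push 7): stack=[10,10,66,7] mem=[0,0,56,0]
After op 11 (dup): stack=[10,10,66,7,7] mem=[0,0,56,0]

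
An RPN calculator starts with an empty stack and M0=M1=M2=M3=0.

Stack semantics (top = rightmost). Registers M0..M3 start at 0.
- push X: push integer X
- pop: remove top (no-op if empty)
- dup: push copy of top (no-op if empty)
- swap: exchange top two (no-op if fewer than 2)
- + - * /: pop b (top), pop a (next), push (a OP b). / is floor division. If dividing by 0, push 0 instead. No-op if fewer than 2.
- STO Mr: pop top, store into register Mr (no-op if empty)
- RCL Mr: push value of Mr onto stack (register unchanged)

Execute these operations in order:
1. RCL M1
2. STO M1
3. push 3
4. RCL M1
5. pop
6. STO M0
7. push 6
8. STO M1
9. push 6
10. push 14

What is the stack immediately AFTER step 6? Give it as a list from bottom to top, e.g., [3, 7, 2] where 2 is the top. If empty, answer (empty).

After op 1 (RCL M1): stack=[0] mem=[0,0,0,0]
After op 2 (STO M1): stack=[empty] mem=[0,0,0,0]
After op 3 (push 3): stack=[3] mem=[0,0,0,0]
After op 4 (RCL M1): stack=[3,0] mem=[0,0,0,0]
After op 5 (pop): stack=[3] mem=[0,0,0,0]
After op 6 (STO M0): stack=[empty] mem=[3,0,0,0]

(empty)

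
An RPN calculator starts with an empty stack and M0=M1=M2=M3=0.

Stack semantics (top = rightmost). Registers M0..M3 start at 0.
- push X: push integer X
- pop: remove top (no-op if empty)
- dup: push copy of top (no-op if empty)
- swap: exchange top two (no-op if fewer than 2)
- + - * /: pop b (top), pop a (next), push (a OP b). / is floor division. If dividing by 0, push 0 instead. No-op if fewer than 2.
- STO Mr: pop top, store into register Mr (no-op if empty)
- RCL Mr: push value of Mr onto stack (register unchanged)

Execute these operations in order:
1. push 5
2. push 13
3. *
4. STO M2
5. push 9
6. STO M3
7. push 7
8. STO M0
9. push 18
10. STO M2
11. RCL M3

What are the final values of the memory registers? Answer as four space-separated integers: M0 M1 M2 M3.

Answer: 7 0 18 9

Derivation:
After op 1 (push 5): stack=[5] mem=[0,0,0,0]
After op 2 (push 13): stack=[5,13] mem=[0,0,0,0]
After op 3 (*): stack=[65] mem=[0,0,0,0]
After op 4 (STO M2): stack=[empty] mem=[0,0,65,0]
After op 5 (push 9): stack=[9] mem=[0,0,65,0]
After op 6 (STO M3): stack=[empty] mem=[0,0,65,9]
After op 7 (push 7): stack=[7] mem=[0,0,65,9]
After op 8 (STO M0): stack=[empty] mem=[7,0,65,9]
After op 9 (push 18): stack=[18] mem=[7,0,65,9]
After op 10 (STO M2): stack=[empty] mem=[7,0,18,9]
After op 11 (RCL M3): stack=[9] mem=[7,0,18,9]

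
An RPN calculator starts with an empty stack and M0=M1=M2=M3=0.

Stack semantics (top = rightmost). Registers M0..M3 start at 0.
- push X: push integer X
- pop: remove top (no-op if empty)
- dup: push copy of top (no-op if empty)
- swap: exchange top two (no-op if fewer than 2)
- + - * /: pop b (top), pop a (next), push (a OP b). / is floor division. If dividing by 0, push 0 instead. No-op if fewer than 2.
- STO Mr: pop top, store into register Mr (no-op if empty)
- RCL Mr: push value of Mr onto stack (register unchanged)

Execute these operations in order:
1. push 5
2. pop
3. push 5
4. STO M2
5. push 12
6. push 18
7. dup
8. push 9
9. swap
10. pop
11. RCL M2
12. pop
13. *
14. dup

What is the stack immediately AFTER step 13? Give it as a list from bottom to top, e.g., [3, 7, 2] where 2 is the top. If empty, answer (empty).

After op 1 (push 5): stack=[5] mem=[0,0,0,0]
After op 2 (pop): stack=[empty] mem=[0,0,0,0]
After op 3 (push 5): stack=[5] mem=[0,0,0,0]
After op 4 (STO M2): stack=[empty] mem=[0,0,5,0]
After op 5 (push 12): stack=[12] mem=[0,0,5,0]
After op 6 (push 18): stack=[12,18] mem=[0,0,5,0]
After op 7 (dup): stack=[12,18,18] mem=[0,0,5,0]
After op 8 (push 9): stack=[12,18,18,9] mem=[0,0,5,0]
After op 9 (swap): stack=[12,18,9,18] mem=[0,0,5,0]
After op 10 (pop): stack=[12,18,9] mem=[0,0,5,0]
After op 11 (RCL M2): stack=[12,18,9,5] mem=[0,0,5,0]
After op 12 (pop): stack=[12,18,9] mem=[0,0,5,0]
After op 13 (*): stack=[12,162] mem=[0,0,5,0]

[12, 162]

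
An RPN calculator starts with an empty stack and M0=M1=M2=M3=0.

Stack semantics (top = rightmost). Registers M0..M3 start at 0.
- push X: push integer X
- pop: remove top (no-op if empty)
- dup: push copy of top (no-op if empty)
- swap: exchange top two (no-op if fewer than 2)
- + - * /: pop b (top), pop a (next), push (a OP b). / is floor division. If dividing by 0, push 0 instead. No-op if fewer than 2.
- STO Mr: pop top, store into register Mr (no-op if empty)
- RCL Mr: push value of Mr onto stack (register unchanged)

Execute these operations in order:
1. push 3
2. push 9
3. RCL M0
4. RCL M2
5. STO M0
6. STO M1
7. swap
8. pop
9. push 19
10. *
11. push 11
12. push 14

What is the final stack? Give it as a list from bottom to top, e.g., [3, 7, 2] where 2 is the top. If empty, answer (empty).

After op 1 (push 3): stack=[3] mem=[0,0,0,0]
After op 2 (push 9): stack=[3,9] mem=[0,0,0,0]
After op 3 (RCL M0): stack=[3,9,0] mem=[0,0,0,0]
After op 4 (RCL M2): stack=[3,9,0,0] mem=[0,0,0,0]
After op 5 (STO M0): stack=[3,9,0] mem=[0,0,0,0]
After op 6 (STO M1): stack=[3,9] mem=[0,0,0,0]
After op 7 (swap): stack=[9,3] mem=[0,0,0,0]
After op 8 (pop): stack=[9] mem=[0,0,0,0]
After op 9 (push 19): stack=[9,19] mem=[0,0,0,0]
After op 10 (*): stack=[171] mem=[0,0,0,0]
After op 11 (push 11): stack=[171,11] mem=[0,0,0,0]
After op 12 (push 14): stack=[171,11,14] mem=[0,0,0,0]

Answer: [171, 11, 14]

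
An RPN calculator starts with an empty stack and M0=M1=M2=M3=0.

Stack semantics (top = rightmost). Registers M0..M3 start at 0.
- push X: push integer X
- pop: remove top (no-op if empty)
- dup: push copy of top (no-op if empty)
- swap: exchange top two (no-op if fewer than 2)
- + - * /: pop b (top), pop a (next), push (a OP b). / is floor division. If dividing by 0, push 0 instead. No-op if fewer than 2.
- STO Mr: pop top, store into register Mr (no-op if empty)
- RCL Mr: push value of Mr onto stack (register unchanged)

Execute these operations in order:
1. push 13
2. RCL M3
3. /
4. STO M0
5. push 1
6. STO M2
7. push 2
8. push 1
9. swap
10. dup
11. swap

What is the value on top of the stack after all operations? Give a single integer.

After op 1 (push 13): stack=[13] mem=[0,0,0,0]
After op 2 (RCL M3): stack=[13,0] mem=[0,0,0,0]
After op 3 (/): stack=[0] mem=[0,0,0,0]
After op 4 (STO M0): stack=[empty] mem=[0,0,0,0]
After op 5 (push 1): stack=[1] mem=[0,0,0,0]
After op 6 (STO M2): stack=[empty] mem=[0,0,1,0]
After op 7 (push 2): stack=[2] mem=[0,0,1,0]
After op 8 (push 1): stack=[2,1] mem=[0,0,1,0]
After op 9 (swap): stack=[1,2] mem=[0,0,1,0]
After op 10 (dup): stack=[1,2,2] mem=[0,0,1,0]
After op 11 (swap): stack=[1,2,2] mem=[0,0,1,0]

Answer: 2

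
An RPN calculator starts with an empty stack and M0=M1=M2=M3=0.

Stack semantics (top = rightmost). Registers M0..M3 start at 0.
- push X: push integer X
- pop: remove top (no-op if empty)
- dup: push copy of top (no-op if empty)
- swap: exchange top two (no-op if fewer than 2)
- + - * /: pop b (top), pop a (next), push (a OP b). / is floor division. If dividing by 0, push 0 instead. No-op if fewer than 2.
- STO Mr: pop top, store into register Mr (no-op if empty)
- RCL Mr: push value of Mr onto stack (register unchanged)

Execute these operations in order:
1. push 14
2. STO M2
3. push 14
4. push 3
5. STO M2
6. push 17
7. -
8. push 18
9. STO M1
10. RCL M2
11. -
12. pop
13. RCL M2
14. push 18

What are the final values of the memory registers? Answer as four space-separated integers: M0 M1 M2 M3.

After op 1 (push 14): stack=[14] mem=[0,0,0,0]
After op 2 (STO M2): stack=[empty] mem=[0,0,14,0]
After op 3 (push 14): stack=[14] mem=[0,0,14,0]
After op 4 (push 3): stack=[14,3] mem=[0,0,14,0]
After op 5 (STO M2): stack=[14] mem=[0,0,3,0]
After op 6 (push 17): stack=[14,17] mem=[0,0,3,0]
After op 7 (-): stack=[-3] mem=[0,0,3,0]
After op 8 (push 18): stack=[-3,18] mem=[0,0,3,0]
After op 9 (STO M1): stack=[-3] mem=[0,18,3,0]
After op 10 (RCL M2): stack=[-3,3] mem=[0,18,3,0]
After op 11 (-): stack=[-6] mem=[0,18,3,0]
After op 12 (pop): stack=[empty] mem=[0,18,3,0]
After op 13 (RCL M2): stack=[3] mem=[0,18,3,0]
After op 14 (push 18): stack=[3,18] mem=[0,18,3,0]

Answer: 0 18 3 0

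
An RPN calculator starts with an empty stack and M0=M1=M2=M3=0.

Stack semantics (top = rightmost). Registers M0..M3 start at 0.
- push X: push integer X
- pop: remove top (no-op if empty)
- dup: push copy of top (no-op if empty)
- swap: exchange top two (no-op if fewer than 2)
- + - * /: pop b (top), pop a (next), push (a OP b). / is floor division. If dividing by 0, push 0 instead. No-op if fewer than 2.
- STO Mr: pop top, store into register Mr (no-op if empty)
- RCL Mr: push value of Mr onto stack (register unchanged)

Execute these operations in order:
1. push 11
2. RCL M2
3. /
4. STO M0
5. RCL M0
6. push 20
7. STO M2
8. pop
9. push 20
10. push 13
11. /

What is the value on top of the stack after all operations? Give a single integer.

After op 1 (push 11): stack=[11] mem=[0,0,0,0]
After op 2 (RCL M2): stack=[11,0] mem=[0,0,0,0]
After op 3 (/): stack=[0] mem=[0,0,0,0]
After op 4 (STO M0): stack=[empty] mem=[0,0,0,0]
After op 5 (RCL M0): stack=[0] mem=[0,0,0,0]
After op 6 (push 20): stack=[0,20] mem=[0,0,0,0]
After op 7 (STO M2): stack=[0] mem=[0,0,20,0]
After op 8 (pop): stack=[empty] mem=[0,0,20,0]
After op 9 (push 20): stack=[20] mem=[0,0,20,0]
After op 10 (push 13): stack=[20,13] mem=[0,0,20,0]
After op 11 (/): stack=[1] mem=[0,0,20,0]

Answer: 1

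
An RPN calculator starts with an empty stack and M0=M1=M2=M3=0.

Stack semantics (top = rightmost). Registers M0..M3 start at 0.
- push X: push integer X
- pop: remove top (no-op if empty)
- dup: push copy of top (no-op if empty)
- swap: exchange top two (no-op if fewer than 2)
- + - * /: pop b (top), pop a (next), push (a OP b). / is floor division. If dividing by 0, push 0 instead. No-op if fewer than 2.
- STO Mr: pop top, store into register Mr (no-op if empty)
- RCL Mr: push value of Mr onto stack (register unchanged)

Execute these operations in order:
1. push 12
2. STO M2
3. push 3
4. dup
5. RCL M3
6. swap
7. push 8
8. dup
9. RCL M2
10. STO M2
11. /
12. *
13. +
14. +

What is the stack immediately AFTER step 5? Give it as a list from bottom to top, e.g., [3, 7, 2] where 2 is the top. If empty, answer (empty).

After op 1 (push 12): stack=[12] mem=[0,0,0,0]
After op 2 (STO M2): stack=[empty] mem=[0,0,12,0]
After op 3 (push 3): stack=[3] mem=[0,0,12,0]
After op 4 (dup): stack=[3,3] mem=[0,0,12,0]
After op 5 (RCL M3): stack=[3,3,0] mem=[0,0,12,0]

[3, 3, 0]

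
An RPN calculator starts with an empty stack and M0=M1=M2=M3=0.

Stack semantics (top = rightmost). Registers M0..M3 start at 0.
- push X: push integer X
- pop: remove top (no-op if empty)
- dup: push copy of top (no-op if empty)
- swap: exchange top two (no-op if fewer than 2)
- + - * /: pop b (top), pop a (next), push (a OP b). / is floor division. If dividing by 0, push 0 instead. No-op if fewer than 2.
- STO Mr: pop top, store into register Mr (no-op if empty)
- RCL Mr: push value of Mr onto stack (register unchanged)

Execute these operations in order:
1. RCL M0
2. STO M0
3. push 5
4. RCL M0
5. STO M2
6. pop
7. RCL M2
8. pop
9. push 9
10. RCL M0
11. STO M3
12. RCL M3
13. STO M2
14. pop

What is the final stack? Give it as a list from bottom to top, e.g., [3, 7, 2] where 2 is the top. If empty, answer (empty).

After op 1 (RCL M0): stack=[0] mem=[0,0,0,0]
After op 2 (STO M0): stack=[empty] mem=[0,0,0,0]
After op 3 (push 5): stack=[5] mem=[0,0,0,0]
After op 4 (RCL M0): stack=[5,0] mem=[0,0,0,0]
After op 5 (STO M2): stack=[5] mem=[0,0,0,0]
After op 6 (pop): stack=[empty] mem=[0,0,0,0]
After op 7 (RCL M2): stack=[0] mem=[0,0,0,0]
After op 8 (pop): stack=[empty] mem=[0,0,0,0]
After op 9 (push 9): stack=[9] mem=[0,0,0,0]
After op 10 (RCL M0): stack=[9,0] mem=[0,0,0,0]
After op 11 (STO M3): stack=[9] mem=[0,0,0,0]
After op 12 (RCL M3): stack=[9,0] mem=[0,0,0,0]
After op 13 (STO M2): stack=[9] mem=[0,0,0,0]
After op 14 (pop): stack=[empty] mem=[0,0,0,0]

Answer: (empty)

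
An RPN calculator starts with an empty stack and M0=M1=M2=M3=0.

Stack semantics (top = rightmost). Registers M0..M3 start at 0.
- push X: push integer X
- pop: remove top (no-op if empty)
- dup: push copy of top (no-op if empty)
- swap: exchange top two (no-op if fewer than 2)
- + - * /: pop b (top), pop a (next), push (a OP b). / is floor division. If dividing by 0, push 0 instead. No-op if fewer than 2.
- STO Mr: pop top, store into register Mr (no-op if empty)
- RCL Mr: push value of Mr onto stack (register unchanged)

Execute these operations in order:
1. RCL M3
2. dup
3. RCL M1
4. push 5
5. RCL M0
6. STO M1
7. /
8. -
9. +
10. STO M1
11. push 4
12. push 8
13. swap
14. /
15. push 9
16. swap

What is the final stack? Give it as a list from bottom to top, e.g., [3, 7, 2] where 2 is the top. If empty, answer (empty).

Answer: [9, 2]

Derivation:
After op 1 (RCL M3): stack=[0] mem=[0,0,0,0]
After op 2 (dup): stack=[0,0] mem=[0,0,0,0]
After op 3 (RCL M1): stack=[0,0,0] mem=[0,0,0,0]
After op 4 (push 5): stack=[0,0,0,5] mem=[0,0,0,0]
After op 5 (RCL M0): stack=[0,0,0,5,0] mem=[0,0,0,0]
After op 6 (STO M1): stack=[0,0,0,5] mem=[0,0,0,0]
After op 7 (/): stack=[0,0,0] mem=[0,0,0,0]
After op 8 (-): stack=[0,0] mem=[0,0,0,0]
After op 9 (+): stack=[0] mem=[0,0,0,0]
After op 10 (STO M1): stack=[empty] mem=[0,0,0,0]
After op 11 (push 4): stack=[4] mem=[0,0,0,0]
After op 12 (push 8): stack=[4,8] mem=[0,0,0,0]
After op 13 (swap): stack=[8,4] mem=[0,0,0,0]
After op 14 (/): stack=[2] mem=[0,0,0,0]
After op 15 (push 9): stack=[2,9] mem=[0,0,0,0]
After op 16 (swap): stack=[9,2] mem=[0,0,0,0]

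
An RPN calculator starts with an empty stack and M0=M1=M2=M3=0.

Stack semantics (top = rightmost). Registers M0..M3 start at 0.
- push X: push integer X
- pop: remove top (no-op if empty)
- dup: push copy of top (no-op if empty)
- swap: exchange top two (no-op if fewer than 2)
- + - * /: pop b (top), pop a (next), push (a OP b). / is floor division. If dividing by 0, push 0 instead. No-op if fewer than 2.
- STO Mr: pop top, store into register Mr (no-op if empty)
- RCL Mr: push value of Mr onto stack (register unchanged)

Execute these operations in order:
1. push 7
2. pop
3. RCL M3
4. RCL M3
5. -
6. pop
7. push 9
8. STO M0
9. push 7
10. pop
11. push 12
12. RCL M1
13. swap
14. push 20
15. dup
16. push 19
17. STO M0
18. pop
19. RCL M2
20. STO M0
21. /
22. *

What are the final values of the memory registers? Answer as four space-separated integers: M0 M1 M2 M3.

After op 1 (push 7): stack=[7] mem=[0,0,0,0]
After op 2 (pop): stack=[empty] mem=[0,0,0,0]
After op 3 (RCL M3): stack=[0] mem=[0,0,0,0]
After op 4 (RCL M3): stack=[0,0] mem=[0,0,0,0]
After op 5 (-): stack=[0] mem=[0,0,0,0]
After op 6 (pop): stack=[empty] mem=[0,0,0,0]
After op 7 (push 9): stack=[9] mem=[0,0,0,0]
After op 8 (STO M0): stack=[empty] mem=[9,0,0,0]
After op 9 (push 7): stack=[7] mem=[9,0,0,0]
After op 10 (pop): stack=[empty] mem=[9,0,0,0]
After op 11 (push 12): stack=[12] mem=[9,0,0,0]
After op 12 (RCL M1): stack=[12,0] mem=[9,0,0,0]
After op 13 (swap): stack=[0,12] mem=[9,0,0,0]
After op 14 (push 20): stack=[0,12,20] mem=[9,0,0,0]
After op 15 (dup): stack=[0,12,20,20] mem=[9,0,0,0]
After op 16 (push 19): stack=[0,12,20,20,19] mem=[9,0,0,0]
After op 17 (STO M0): stack=[0,12,20,20] mem=[19,0,0,0]
After op 18 (pop): stack=[0,12,20] mem=[19,0,0,0]
After op 19 (RCL M2): stack=[0,12,20,0] mem=[19,0,0,0]
After op 20 (STO M0): stack=[0,12,20] mem=[0,0,0,0]
After op 21 (/): stack=[0,0] mem=[0,0,0,0]
After op 22 (*): stack=[0] mem=[0,0,0,0]

Answer: 0 0 0 0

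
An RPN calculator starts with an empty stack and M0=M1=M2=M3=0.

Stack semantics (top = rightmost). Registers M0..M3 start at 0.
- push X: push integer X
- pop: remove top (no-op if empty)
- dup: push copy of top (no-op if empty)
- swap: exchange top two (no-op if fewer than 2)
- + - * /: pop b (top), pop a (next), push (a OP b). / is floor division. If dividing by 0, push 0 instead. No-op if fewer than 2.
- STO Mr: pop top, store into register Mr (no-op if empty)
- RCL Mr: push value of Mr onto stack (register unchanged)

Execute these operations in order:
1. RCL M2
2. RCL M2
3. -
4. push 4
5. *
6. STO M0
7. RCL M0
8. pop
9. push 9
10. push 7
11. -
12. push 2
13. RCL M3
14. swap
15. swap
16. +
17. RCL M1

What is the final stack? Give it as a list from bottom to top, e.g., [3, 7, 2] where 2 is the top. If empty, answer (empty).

Answer: [2, 2, 0]

Derivation:
After op 1 (RCL M2): stack=[0] mem=[0,0,0,0]
After op 2 (RCL M2): stack=[0,0] mem=[0,0,0,0]
After op 3 (-): stack=[0] mem=[0,0,0,0]
After op 4 (push 4): stack=[0,4] mem=[0,0,0,0]
After op 5 (*): stack=[0] mem=[0,0,0,0]
After op 6 (STO M0): stack=[empty] mem=[0,0,0,0]
After op 7 (RCL M0): stack=[0] mem=[0,0,0,0]
After op 8 (pop): stack=[empty] mem=[0,0,0,0]
After op 9 (push 9): stack=[9] mem=[0,0,0,0]
After op 10 (push 7): stack=[9,7] mem=[0,0,0,0]
After op 11 (-): stack=[2] mem=[0,0,0,0]
After op 12 (push 2): stack=[2,2] mem=[0,0,0,0]
After op 13 (RCL M3): stack=[2,2,0] mem=[0,0,0,0]
After op 14 (swap): stack=[2,0,2] mem=[0,0,0,0]
After op 15 (swap): stack=[2,2,0] mem=[0,0,0,0]
After op 16 (+): stack=[2,2] mem=[0,0,0,0]
After op 17 (RCL M1): stack=[2,2,0] mem=[0,0,0,0]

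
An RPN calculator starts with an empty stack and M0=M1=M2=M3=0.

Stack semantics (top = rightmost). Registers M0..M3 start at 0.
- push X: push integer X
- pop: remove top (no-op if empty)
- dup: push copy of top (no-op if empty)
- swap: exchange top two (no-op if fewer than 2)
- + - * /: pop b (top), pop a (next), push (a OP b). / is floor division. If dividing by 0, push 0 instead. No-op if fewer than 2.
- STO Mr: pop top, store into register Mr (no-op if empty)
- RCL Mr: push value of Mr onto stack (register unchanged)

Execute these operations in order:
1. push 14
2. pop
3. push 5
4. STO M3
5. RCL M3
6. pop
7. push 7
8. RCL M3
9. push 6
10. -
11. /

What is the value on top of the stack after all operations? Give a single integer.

Answer: -7

Derivation:
After op 1 (push 14): stack=[14] mem=[0,0,0,0]
After op 2 (pop): stack=[empty] mem=[0,0,0,0]
After op 3 (push 5): stack=[5] mem=[0,0,0,0]
After op 4 (STO M3): stack=[empty] mem=[0,0,0,5]
After op 5 (RCL M3): stack=[5] mem=[0,0,0,5]
After op 6 (pop): stack=[empty] mem=[0,0,0,5]
After op 7 (push 7): stack=[7] mem=[0,0,0,5]
After op 8 (RCL M3): stack=[7,5] mem=[0,0,0,5]
After op 9 (push 6): stack=[7,5,6] mem=[0,0,0,5]
After op 10 (-): stack=[7,-1] mem=[0,0,0,5]
After op 11 (/): stack=[-7] mem=[0,0,0,5]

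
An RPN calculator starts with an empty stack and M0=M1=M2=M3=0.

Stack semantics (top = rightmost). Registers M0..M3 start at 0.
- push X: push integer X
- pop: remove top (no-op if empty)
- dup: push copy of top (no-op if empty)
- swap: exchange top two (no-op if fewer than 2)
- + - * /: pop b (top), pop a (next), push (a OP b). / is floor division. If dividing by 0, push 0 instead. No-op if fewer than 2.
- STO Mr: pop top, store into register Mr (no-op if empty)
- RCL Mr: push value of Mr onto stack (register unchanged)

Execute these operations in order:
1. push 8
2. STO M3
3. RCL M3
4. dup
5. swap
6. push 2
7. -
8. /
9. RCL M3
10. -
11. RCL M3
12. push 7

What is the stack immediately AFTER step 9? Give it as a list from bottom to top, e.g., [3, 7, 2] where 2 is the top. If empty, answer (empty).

After op 1 (push 8): stack=[8] mem=[0,0,0,0]
After op 2 (STO M3): stack=[empty] mem=[0,0,0,8]
After op 3 (RCL M3): stack=[8] mem=[0,0,0,8]
After op 4 (dup): stack=[8,8] mem=[0,0,0,8]
After op 5 (swap): stack=[8,8] mem=[0,0,0,8]
After op 6 (push 2): stack=[8,8,2] mem=[0,0,0,8]
After op 7 (-): stack=[8,6] mem=[0,0,0,8]
After op 8 (/): stack=[1] mem=[0,0,0,8]
After op 9 (RCL M3): stack=[1,8] mem=[0,0,0,8]

[1, 8]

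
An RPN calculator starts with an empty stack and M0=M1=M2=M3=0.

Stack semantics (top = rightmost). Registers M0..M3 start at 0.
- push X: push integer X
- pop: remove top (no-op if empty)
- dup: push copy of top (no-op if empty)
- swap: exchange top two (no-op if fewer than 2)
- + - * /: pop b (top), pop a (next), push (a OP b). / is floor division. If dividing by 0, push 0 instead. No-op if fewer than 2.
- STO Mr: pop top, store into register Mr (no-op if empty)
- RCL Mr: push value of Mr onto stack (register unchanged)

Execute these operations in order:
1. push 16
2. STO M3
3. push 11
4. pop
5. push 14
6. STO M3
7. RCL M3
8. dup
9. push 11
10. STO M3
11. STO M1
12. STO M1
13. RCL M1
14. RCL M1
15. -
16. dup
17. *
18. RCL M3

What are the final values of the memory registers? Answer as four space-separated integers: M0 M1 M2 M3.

Answer: 0 14 0 11

Derivation:
After op 1 (push 16): stack=[16] mem=[0,0,0,0]
After op 2 (STO M3): stack=[empty] mem=[0,0,0,16]
After op 3 (push 11): stack=[11] mem=[0,0,0,16]
After op 4 (pop): stack=[empty] mem=[0,0,0,16]
After op 5 (push 14): stack=[14] mem=[0,0,0,16]
After op 6 (STO M3): stack=[empty] mem=[0,0,0,14]
After op 7 (RCL M3): stack=[14] mem=[0,0,0,14]
After op 8 (dup): stack=[14,14] mem=[0,0,0,14]
After op 9 (push 11): stack=[14,14,11] mem=[0,0,0,14]
After op 10 (STO M3): stack=[14,14] mem=[0,0,0,11]
After op 11 (STO M1): stack=[14] mem=[0,14,0,11]
After op 12 (STO M1): stack=[empty] mem=[0,14,0,11]
After op 13 (RCL M1): stack=[14] mem=[0,14,0,11]
After op 14 (RCL M1): stack=[14,14] mem=[0,14,0,11]
After op 15 (-): stack=[0] mem=[0,14,0,11]
After op 16 (dup): stack=[0,0] mem=[0,14,0,11]
After op 17 (*): stack=[0] mem=[0,14,0,11]
After op 18 (RCL M3): stack=[0,11] mem=[0,14,0,11]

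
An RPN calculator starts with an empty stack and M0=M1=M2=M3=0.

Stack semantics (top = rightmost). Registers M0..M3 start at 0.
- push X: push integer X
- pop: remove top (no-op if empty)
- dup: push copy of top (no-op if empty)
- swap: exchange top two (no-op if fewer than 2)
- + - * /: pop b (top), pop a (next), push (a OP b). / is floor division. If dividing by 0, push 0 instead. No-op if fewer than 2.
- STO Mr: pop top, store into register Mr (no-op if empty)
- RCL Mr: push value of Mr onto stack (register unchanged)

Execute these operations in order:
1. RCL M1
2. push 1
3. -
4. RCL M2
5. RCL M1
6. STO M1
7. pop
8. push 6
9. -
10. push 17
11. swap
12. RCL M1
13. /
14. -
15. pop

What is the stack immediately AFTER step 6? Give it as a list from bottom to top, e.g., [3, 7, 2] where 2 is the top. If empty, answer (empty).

After op 1 (RCL M1): stack=[0] mem=[0,0,0,0]
After op 2 (push 1): stack=[0,1] mem=[0,0,0,0]
After op 3 (-): stack=[-1] mem=[0,0,0,0]
After op 4 (RCL M2): stack=[-1,0] mem=[0,0,0,0]
After op 5 (RCL M1): stack=[-1,0,0] mem=[0,0,0,0]
After op 6 (STO M1): stack=[-1,0] mem=[0,0,0,0]

[-1, 0]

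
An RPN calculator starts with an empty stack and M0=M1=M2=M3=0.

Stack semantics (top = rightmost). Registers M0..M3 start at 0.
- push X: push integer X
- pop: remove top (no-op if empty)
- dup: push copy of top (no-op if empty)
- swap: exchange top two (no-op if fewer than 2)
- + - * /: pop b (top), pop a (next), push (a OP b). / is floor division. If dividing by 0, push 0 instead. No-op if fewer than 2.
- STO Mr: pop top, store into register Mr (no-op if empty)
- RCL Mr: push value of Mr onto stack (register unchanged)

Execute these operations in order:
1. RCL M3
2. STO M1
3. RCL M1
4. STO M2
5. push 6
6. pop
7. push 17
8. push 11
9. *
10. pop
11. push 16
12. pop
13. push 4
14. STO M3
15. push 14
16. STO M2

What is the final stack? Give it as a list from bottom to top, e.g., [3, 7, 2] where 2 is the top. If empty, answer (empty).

Answer: (empty)

Derivation:
After op 1 (RCL M3): stack=[0] mem=[0,0,0,0]
After op 2 (STO M1): stack=[empty] mem=[0,0,0,0]
After op 3 (RCL M1): stack=[0] mem=[0,0,0,0]
After op 4 (STO M2): stack=[empty] mem=[0,0,0,0]
After op 5 (push 6): stack=[6] mem=[0,0,0,0]
After op 6 (pop): stack=[empty] mem=[0,0,0,0]
After op 7 (push 17): stack=[17] mem=[0,0,0,0]
After op 8 (push 11): stack=[17,11] mem=[0,0,0,0]
After op 9 (*): stack=[187] mem=[0,0,0,0]
After op 10 (pop): stack=[empty] mem=[0,0,0,0]
After op 11 (push 16): stack=[16] mem=[0,0,0,0]
After op 12 (pop): stack=[empty] mem=[0,0,0,0]
After op 13 (push 4): stack=[4] mem=[0,0,0,0]
After op 14 (STO M3): stack=[empty] mem=[0,0,0,4]
After op 15 (push 14): stack=[14] mem=[0,0,0,4]
After op 16 (STO M2): stack=[empty] mem=[0,0,14,4]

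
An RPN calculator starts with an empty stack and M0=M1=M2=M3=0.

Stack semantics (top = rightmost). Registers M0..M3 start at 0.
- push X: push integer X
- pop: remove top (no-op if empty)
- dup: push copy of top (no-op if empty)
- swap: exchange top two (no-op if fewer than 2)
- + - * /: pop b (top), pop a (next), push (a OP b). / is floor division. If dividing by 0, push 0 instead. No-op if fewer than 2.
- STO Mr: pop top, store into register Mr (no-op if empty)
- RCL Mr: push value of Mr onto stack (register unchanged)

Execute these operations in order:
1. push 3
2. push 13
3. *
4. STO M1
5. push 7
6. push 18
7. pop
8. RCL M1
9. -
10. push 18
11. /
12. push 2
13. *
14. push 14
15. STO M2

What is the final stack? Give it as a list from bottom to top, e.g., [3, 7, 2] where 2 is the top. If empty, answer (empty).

After op 1 (push 3): stack=[3] mem=[0,0,0,0]
After op 2 (push 13): stack=[3,13] mem=[0,0,0,0]
After op 3 (*): stack=[39] mem=[0,0,0,0]
After op 4 (STO M1): stack=[empty] mem=[0,39,0,0]
After op 5 (push 7): stack=[7] mem=[0,39,0,0]
After op 6 (push 18): stack=[7,18] mem=[0,39,0,0]
After op 7 (pop): stack=[7] mem=[0,39,0,0]
After op 8 (RCL M1): stack=[7,39] mem=[0,39,0,0]
After op 9 (-): stack=[-32] mem=[0,39,0,0]
After op 10 (push 18): stack=[-32,18] mem=[0,39,0,0]
After op 11 (/): stack=[-2] mem=[0,39,0,0]
After op 12 (push 2): stack=[-2,2] mem=[0,39,0,0]
After op 13 (*): stack=[-4] mem=[0,39,0,0]
After op 14 (push 14): stack=[-4,14] mem=[0,39,0,0]
After op 15 (STO M2): stack=[-4] mem=[0,39,14,0]

Answer: [-4]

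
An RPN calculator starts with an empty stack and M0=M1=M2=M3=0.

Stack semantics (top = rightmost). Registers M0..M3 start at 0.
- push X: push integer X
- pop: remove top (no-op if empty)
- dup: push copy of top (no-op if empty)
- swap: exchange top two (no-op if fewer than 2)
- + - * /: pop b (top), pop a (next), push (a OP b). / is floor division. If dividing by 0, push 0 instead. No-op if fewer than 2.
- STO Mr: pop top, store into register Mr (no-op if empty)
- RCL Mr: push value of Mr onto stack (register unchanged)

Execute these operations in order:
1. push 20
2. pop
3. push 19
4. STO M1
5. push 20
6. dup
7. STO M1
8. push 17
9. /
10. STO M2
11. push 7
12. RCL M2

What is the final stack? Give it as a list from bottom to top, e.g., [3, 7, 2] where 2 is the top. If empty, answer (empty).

After op 1 (push 20): stack=[20] mem=[0,0,0,0]
After op 2 (pop): stack=[empty] mem=[0,0,0,0]
After op 3 (push 19): stack=[19] mem=[0,0,0,0]
After op 4 (STO M1): stack=[empty] mem=[0,19,0,0]
After op 5 (push 20): stack=[20] mem=[0,19,0,0]
After op 6 (dup): stack=[20,20] mem=[0,19,0,0]
After op 7 (STO M1): stack=[20] mem=[0,20,0,0]
After op 8 (push 17): stack=[20,17] mem=[0,20,0,0]
After op 9 (/): stack=[1] mem=[0,20,0,0]
After op 10 (STO M2): stack=[empty] mem=[0,20,1,0]
After op 11 (push 7): stack=[7] mem=[0,20,1,0]
After op 12 (RCL M2): stack=[7,1] mem=[0,20,1,0]

Answer: [7, 1]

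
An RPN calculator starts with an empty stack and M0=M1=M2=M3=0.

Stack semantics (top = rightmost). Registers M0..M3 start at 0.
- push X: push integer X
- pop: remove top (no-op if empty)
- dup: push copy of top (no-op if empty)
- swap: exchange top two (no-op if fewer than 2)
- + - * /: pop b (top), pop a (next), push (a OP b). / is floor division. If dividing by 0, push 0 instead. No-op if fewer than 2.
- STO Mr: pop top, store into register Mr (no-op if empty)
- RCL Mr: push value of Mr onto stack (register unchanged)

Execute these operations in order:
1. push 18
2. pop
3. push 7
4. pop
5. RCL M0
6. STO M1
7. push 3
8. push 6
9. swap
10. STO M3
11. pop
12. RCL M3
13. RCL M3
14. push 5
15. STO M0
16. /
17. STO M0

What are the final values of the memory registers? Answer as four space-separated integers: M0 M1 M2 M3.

Answer: 1 0 0 3

Derivation:
After op 1 (push 18): stack=[18] mem=[0,0,0,0]
After op 2 (pop): stack=[empty] mem=[0,0,0,0]
After op 3 (push 7): stack=[7] mem=[0,0,0,0]
After op 4 (pop): stack=[empty] mem=[0,0,0,0]
After op 5 (RCL M0): stack=[0] mem=[0,0,0,0]
After op 6 (STO M1): stack=[empty] mem=[0,0,0,0]
After op 7 (push 3): stack=[3] mem=[0,0,0,0]
After op 8 (push 6): stack=[3,6] mem=[0,0,0,0]
After op 9 (swap): stack=[6,3] mem=[0,0,0,0]
After op 10 (STO M3): stack=[6] mem=[0,0,0,3]
After op 11 (pop): stack=[empty] mem=[0,0,0,3]
After op 12 (RCL M3): stack=[3] mem=[0,0,0,3]
After op 13 (RCL M3): stack=[3,3] mem=[0,0,0,3]
After op 14 (push 5): stack=[3,3,5] mem=[0,0,0,3]
After op 15 (STO M0): stack=[3,3] mem=[5,0,0,3]
After op 16 (/): stack=[1] mem=[5,0,0,3]
After op 17 (STO M0): stack=[empty] mem=[1,0,0,3]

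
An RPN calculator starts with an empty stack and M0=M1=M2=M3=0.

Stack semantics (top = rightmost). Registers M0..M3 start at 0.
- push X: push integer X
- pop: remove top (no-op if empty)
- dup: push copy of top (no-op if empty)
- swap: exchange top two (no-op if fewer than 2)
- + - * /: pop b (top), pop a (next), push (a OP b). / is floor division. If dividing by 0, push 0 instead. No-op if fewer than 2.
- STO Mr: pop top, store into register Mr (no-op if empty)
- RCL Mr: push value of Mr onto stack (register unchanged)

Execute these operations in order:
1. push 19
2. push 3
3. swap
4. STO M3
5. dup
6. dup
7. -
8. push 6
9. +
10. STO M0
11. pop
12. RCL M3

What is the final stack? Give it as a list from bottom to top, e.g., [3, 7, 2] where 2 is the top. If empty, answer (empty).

After op 1 (push 19): stack=[19] mem=[0,0,0,0]
After op 2 (push 3): stack=[19,3] mem=[0,0,0,0]
After op 3 (swap): stack=[3,19] mem=[0,0,0,0]
After op 4 (STO M3): stack=[3] mem=[0,0,0,19]
After op 5 (dup): stack=[3,3] mem=[0,0,0,19]
After op 6 (dup): stack=[3,3,3] mem=[0,0,0,19]
After op 7 (-): stack=[3,0] mem=[0,0,0,19]
After op 8 (push 6): stack=[3,0,6] mem=[0,0,0,19]
After op 9 (+): stack=[3,6] mem=[0,0,0,19]
After op 10 (STO M0): stack=[3] mem=[6,0,0,19]
After op 11 (pop): stack=[empty] mem=[6,0,0,19]
After op 12 (RCL M3): stack=[19] mem=[6,0,0,19]

Answer: [19]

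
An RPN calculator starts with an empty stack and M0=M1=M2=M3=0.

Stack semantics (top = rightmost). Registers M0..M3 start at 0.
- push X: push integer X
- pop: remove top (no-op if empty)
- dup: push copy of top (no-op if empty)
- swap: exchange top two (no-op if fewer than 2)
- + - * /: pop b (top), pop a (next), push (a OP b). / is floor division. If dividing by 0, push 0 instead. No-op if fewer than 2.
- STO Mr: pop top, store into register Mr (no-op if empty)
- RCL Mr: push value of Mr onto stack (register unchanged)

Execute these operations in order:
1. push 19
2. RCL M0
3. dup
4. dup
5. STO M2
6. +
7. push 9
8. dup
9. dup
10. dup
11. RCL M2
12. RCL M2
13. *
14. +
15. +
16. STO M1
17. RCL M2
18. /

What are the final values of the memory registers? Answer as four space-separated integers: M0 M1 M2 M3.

Answer: 0 18 0 0

Derivation:
After op 1 (push 19): stack=[19] mem=[0,0,0,0]
After op 2 (RCL M0): stack=[19,0] mem=[0,0,0,0]
After op 3 (dup): stack=[19,0,0] mem=[0,0,0,0]
After op 4 (dup): stack=[19,0,0,0] mem=[0,0,0,0]
After op 5 (STO M2): stack=[19,0,0] mem=[0,0,0,0]
After op 6 (+): stack=[19,0] mem=[0,0,0,0]
After op 7 (push 9): stack=[19,0,9] mem=[0,0,0,0]
After op 8 (dup): stack=[19,0,9,9] mem=[0,0,0,0]
After op 9 (dup): stack=[19,0,9,9,9] mem=[0,0,0,0]
After op 10 (dup): stack=[19,0,9,9,9,9] mem=[0,0,0,0]
After op 11 (RCL M2): stack=[19,0,9,9,9,9,0] mem=[0,0,0,0]
After op 12 (RCL M2): stack=[19,0,9,9,9,9,0,0] mem=[0,0,0,0]
After op 13 (*): stack=[19,0,9,9,9,9,0] mem=[0,0,0,0]
After op 14 (+): stack=[19,0,9,9,9,9] mem=[0,0,0,0]
After op 15 (+): stack=[19,0,9,9,18] mem=[0,0,0,0]
After op 16 (STO M1): stack=[19,0,9,9] mem=[0,18,0,0]
After op 17 (RCL M2): stack=[19,0,9,9,0] mem=[0,18,0,0]
After op 18 (/): stack=[19,0,9,0] mem=[0,18,0,0]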